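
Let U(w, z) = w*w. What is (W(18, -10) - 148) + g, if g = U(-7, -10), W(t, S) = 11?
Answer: -88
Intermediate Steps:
U(w, z) = w**2
g = 49 (g = (-7)**2 = 49)
(W(18, -10) - 148) + g = (11 - 148) + 49 = -137 + 49 = -88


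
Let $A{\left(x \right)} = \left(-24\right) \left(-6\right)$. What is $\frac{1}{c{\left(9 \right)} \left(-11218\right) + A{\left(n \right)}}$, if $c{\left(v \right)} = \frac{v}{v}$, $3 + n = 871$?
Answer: $- \frac{1}{11074} \approx -9.0302 \cdot 10^{-5}$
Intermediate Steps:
$n = 868$ ($n = -3 + 871 = 868$)
$c{\left(v \right)} = 1$
$A{\left(x \right)} = 144$
$\frac{1}{c{\left(9 \right)} \left(-11218\right) + A{\left(n \right)}} = \frac{1}{1 \left(-11218\right) + 144} = \frac{1}{-11218 + 144} = \frac{1}{-11074} = - \frac{1}{11074}$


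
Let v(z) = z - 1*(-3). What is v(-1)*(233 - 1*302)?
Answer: -138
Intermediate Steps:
v(z) = 3 + z (v(z) = z + 3 = 3 + z)
v(-1)*(233 - 1*302) = (3 - 1)*(233 - 1*302) = 2*(233 - 302) = 2*(-69) = -138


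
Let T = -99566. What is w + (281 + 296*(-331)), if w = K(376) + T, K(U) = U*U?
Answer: -55885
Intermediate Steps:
K(U) = U**2
w = 41810 (w = 376**2 - 99566 = 141376 - 99566 = 41810)
w + (281 + 296*(-331)) = 41810 + (281 + 296*(-331)) = 41810 + (281 - 97976) = 41810 - 97695 = -55885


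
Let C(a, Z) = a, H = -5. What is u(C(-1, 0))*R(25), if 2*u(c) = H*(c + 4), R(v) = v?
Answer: -375/2 ≈ -187.50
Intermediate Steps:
u(c) = -10 - 5*c/2 (u(c) = (-5*(c + 4))/2 = (-5*(4 + c))/2 = (-20 - 5*c)/2 = -10 - 5*c/2)
u(C(-1, 0))*R(25) = (-10 - 5/2*(-1))*25 = (-10 + 5/2)*25 = -15/2*25 = -375/2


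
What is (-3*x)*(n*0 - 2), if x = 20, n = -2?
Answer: 120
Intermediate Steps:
(-3*x)*(n*0 - 2) = (-3*20)*(-2*0 - 2) = -60*(0 - 2) = -60*(-2) = 120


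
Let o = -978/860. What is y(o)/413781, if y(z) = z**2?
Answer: 79707/25502702300 ≈ 3.1254e-6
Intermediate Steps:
o = -489/430 (o = -978*1/860 = -489/430 ≈ -1.1372)
y(o)/413781 = (-489/430)**2/413781 = (239121/184900)*(1/413781) = 79707/25502702300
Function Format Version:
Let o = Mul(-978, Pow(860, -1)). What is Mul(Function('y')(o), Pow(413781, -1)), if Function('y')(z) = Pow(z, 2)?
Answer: Rational(79707, 25502702300) ≈ 3.1254e-6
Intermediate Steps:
o = Rational(-489, 430) (o = Mul(-978, Rational(1, 860)) = Rational(-489, 430) ≈ -1.1372)
Mul(Function('y')(o), Pow(413781, -1)) = Mul(Pow(Rational(-489, 430), 2), Pow(413781, -1)) = Mul(Rational(239121, 184900), Rational(1, 413781)) = Rational(79707, 25502702300)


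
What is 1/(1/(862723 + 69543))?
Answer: 932266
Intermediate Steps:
1/(1/(862723 + 69543)) = 1/(1/932266) = 932266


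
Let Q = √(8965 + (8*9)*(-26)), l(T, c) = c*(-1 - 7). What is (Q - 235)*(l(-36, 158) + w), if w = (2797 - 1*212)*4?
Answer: -2132860 + 9076*√7093 ≈ -1.3685e+6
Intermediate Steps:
l(T, c) = -8*c (l(T, c) = c*(-8) = -8*c)
Q = √7093 (Q = √(8965 + 72*(-26)) = √(8965 - 1872) = √7093 ≈ 84.220)
w = 10340 (w = (2797 - 212)*4 = 2585*4 = 10340)
(Q - 235)*(l(-36, 158) + w) = (√7093 - 235)*(-8*158 + 10340) = (-235 + √7093)*(-1264 + 10340) = (-235 + √7093)*9076 = -2132860 + 9076*√7093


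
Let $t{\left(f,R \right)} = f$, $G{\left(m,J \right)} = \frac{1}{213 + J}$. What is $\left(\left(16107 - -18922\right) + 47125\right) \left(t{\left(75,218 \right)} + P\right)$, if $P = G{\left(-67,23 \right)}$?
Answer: $\frac{727103977}{118} \approx 6.1619 \cdot 10^{6}$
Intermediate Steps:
$P = \frac{1}{236}$ ($P = \frac{1}{213 + 23} = \frac{1}{236} \approx 0.0042373$)
$\left(\left(16107 - -18922\right) + 47125\right) \left(t{\left(75,218 \right)} + P\right) = \left(\left(16107 - -18922\right) + 47125\right) \left(75 + \frac{1}{236}\right) = \left(\left(16107 + 18922\right) + 47125\right) \frac{17701}{236} = \left(35029 + 47125\right) \frac{17701}{236} = 82154 \cdot \frac{17701}{236} = \frac{727103977}{118}$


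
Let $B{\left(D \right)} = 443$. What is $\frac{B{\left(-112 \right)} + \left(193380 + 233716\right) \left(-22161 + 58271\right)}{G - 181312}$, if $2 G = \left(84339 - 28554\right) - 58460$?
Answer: $- \frac{30844874006}{365299} \approx -84437.0$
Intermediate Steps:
$G = - \frac{2675}{2}$ ($G = \frac{\left(84339 - 28554\right) - 58460}{2} = \frac{55785 - 58460}{2} = \frac{1}{2} \left(-2675\right) = - \frac{2675}{2} \approx -1337.5$)
$\frac{B{\left(-112 \right)} + \left(193380 + 233716\right) \left(-22161 + 58271\right)}{G - 181312} = \frac{443 + \left(193380 + 233716\right) \left(-22161 + 58271\right)}{- \frac{2675}{2} - 181312} = \frac{443 + 427096 \cdot 36110}{- \frac{365299}{2}} = \left(443 + 15422436560\right) \left(- \frac{2}{365299}\right) = 15422437003 \left(- \frac{2}{365299}\right) = - \frac{30844874006}{365299}$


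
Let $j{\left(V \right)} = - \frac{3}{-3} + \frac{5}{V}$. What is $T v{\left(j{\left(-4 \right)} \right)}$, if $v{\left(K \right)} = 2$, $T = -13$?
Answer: $-26$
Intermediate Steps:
$j{\left(V \right)} = 1 + \frac{5}{V}$ ($j{\left(V \right)} = \left(-3\right) \left(- \frac{1}{3}\right) + \frac{5}{V} = 1 + \frac{5}{V}$)
$T v{\left(j{\left(-4 \right)} \right)} = \left(-13\right) 2 = -26$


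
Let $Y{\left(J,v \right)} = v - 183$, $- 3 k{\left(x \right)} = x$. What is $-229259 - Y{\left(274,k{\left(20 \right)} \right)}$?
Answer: $- \frac{687208}{3} \approx -2.2907 \cdot 10^{5}$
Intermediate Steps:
$k{\left(x \right)} = - \frac{x}{3}$
$Y{\left(J,v \right)} = -183 + v$ ($Y{\left(J,v \right)} = v - 183 = -183 + v$)
$-229259 - Y{\left(274,k{\left(20 \right)} \right)} = -229259 - \left(-183 - \frac{20}{3}\right) = -229259 - - \frac{569}{3} = -229259 + \frac{569}{3} = - \frac{687208}{3}$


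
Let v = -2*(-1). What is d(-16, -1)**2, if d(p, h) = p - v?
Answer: 324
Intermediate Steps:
v = 2
d(p, h) = -2 + p (d(p, h) = p - 1*2 = p - 2 = -2 + p)
d(-16, -1)**2 = (-2 - 16)**2 = (-18)**2 = 324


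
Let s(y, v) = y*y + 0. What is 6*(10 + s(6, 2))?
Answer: 276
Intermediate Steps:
s(y, v) = y² (s(y, v) = y² + 0 = y²)
6*(10 + s(6, 2)) = 6*(10 + 6²) = 6*(10 + 36) = 6*46 = 276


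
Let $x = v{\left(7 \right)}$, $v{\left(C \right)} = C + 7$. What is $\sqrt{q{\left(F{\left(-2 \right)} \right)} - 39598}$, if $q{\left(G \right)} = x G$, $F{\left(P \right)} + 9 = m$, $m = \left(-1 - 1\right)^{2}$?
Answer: $2 i \sqrt{9917} \approx 199.17 i$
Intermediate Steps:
$v{\left(C \right)} = 7 + C$
$m = 4$ ($m = \left(-2\right)^{2} = 4$)
$F{\left(P \right)} = -5$ ($F{\left(P \right)} = -9 + 4 = -5$)
$x = 14$ ($x = 7 + 7 = 14$)
$q{\left(G \right)} = 14 G$
$\sqrt{q{\left(F{\left(-2 \right)} \right)} - 39598} = \sqrt{14 \left(-5\right) - 39598} = \sqrt{-70 - 39598} = \sqrt{-39668} = 2 i \sqrt{9917}$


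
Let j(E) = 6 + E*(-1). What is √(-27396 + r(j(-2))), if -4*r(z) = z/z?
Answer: I*√109585/2 ≈ 165.52*I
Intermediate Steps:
j(E) = 6 - E
r(z) = -¼ (r(z) = -z/(4*z) = -¼*1 = -¼)
√(-27396 + r(j(-2))) = √(-27396 - ¼) = √(-109585/4) = I*√109585/2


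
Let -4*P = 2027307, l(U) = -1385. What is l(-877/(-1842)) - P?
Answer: 2021767/4 ≈ 5.0544e+5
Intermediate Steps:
P = -2027307/4 (P = -1/4*2027307 = -2027307/4 ≈ -5.0683e+5)
l(-877/(-1842)) - P = -1385 - 1*(-2027307/4) = -1385 + 2027307/4 = 2021767/4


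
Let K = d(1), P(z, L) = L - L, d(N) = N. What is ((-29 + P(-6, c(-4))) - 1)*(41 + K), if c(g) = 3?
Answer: -1260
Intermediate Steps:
P(z, L) = 0
K = 1
((-29 + P(-6, c(-4))) - 1)*(41 + K) = ((-29 + 0) - 1)*(41 + 1) = (-29 - 1)*42 = -30*42 = -1260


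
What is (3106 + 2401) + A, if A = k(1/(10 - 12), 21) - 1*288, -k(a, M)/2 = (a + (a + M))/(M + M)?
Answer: 109579/21 ≈ 5218.0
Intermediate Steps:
k(a, M) = -(M + 2*a)/M (k(a, M) = -2*(a + (a + M))/(M + M) = -2*(a + (M + a))/(2*M) = -2*(M + 2*a)*1/(2*M) = -(M + 2*a)/M)
A = -6068/21 (A = (-1*21 - 2/(10 - 12))/21 - 1*288 = (-21 - 2/(-2))/21 - 288 = (-21 - 2*(-½))/21 - 288 = (-21 + 1)/21 - 288 = (1/21)*(-20) - 288 = -20/21 - 288 = -6068/21 ≈ -288.95)
(3106 + 2401) + A = (3106 + 2401) - 6068/21 = 5507 - 6068/21 = 109579/21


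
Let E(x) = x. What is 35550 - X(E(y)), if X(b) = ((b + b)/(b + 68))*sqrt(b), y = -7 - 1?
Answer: 35550 + 8*I*sqrt(2)/15 ≈ 35550.0 + 0.75425*I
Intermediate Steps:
y = -8
X(b) = 2*b**(3/2)/(68 + b) (X(b) = ((2*b)/(68 + b))*sqrt(b) = (2*b/(68 + b))*sqrt(b) = 2*b**(3/2)/(68 + b))
35550 - X(E(y)) = 35550 - 2*(-8)**(3/2)/(68 - 8) = 35550 - 2*(-16*I*sqrt(2))/60 = 35550 - (-8)*I*sqrt(2)/15 = 35550 + 8*I*sqrt(2)/15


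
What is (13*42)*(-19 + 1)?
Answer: -9828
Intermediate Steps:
(13*42)*(-19 + 1) = 546*(-18) = -9828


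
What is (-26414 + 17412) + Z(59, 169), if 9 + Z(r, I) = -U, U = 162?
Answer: -9173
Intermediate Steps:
Z(r, I) = -171 (Z(r, I) = -9 - 1*162 = -9 - 162 = -171)
(-26414 + 17412) + Z(59, 169) = (-26414 + 17412) - 171 = -9002 - 171 = -9173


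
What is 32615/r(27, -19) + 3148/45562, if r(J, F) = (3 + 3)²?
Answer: 743058979/820116 ≈ 906.04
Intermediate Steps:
r(J, F) = 36 (r(J, F) = 6² = 36)
32615/r(27, -19) + 3148/45562 = 32615/36 + 3148/45562 = 32615*(1/36) + 3148*(1/45562) = 32615/36 + 1574/22781 = 743058979/820116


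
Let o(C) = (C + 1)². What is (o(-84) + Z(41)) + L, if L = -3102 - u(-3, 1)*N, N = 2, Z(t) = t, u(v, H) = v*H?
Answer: 3834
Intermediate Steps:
u(v, H) = H*v
o(C) = (1 + C)²
L = -3096 (L = -3102 - 1*(-3)*2 = -3102 - (-3)*2 = -3102 - 1*(-6) = -3102 + 6 = -3096)
(o(-84) + Z(41)) + L = ((1 - 84)² + 41) - 3096 = ((-83)² + 41) - 3096 = (6889 + 41) - 3096 = 6930 - 3096 = 3834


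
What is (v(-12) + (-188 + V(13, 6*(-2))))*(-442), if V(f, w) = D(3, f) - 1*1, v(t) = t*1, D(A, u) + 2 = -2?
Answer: 90610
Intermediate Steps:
D(A, u) = -4 (D(A, u) = -2 - 2 = -4)
v(t) = t
V(f, w) = -5 (V(f, w) = -4 - 1*1 = -4 - 1 = -5)
(v(-12) + (-188 + V(13, 6*(-2))))*(-442) = (-12 + (-188 - 5))*(-442) = (-12 - 193)*(-442) = -205*(-442) = 90610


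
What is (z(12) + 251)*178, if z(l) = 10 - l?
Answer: 44322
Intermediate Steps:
(z(12) + 251)*178 = ((10 - 1*12) + 251)*178 = ((10 - 12) + 251)*178 = (-2 + 251)*178 = 249*178 = 44322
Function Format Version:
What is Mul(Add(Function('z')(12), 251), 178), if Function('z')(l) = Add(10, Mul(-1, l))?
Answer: 44322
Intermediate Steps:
Mul(Add(Function('z')(12), 251), 178) = Mul(Add(Add(10, Mul(-1, 12)), 251), 178) = Mul(Add(Add(10, -12), 251), 178) = Mul(Add(-2, 251), 178) = Mul(249, 178) = 44322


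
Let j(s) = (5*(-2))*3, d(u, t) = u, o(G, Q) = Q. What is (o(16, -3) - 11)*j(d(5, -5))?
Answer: 420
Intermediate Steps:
j(s) = -30 (j(s) = -10*3 = -30)
(o(16, -3) - 11)*j(d(5, -5)) = (-3 - 11)*(-30) = -14*(-30) = 420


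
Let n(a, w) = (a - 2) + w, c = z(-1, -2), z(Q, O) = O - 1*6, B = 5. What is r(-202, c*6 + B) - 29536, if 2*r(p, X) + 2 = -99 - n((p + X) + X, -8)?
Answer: -58875/2 ≈ -29438.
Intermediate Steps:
z(Q, O) = -6 + O (z(Q, O) = O - 6 = -6 + O)
c = -8 (c = -6 - 2 = -8)
n(a, w) = -2 + a + w (n(a, w) = (-2 + a) + w = -2 + a + w)
r(p, X) = -91/2 - X - p/2 (r(p, X) = -1 + (-99 - (-2 + ((p + X) + X) - 8))/2 = -1 + (-99 - (-2 + ((X + p) + X) - 8))/2 = -1 + (-99 - (-2 + (p + 2*X) - 8))/2 = -1 + (-99 - (-10 + p + 2*X))/2 = -1 + (-99 + (10 - p - 2*X))/2 = -1 + (-89 - p - 2*X)/2 = -1 + (-89/2 - X - p/2) = -91/2 - X - p/2)
r(-202, c*6 + B) - 29536 = (-91/2 - (-8*6 + 5) - 1/2*(-202)) - 29536 = (-91/2 - (-48 + 5) + 101) - 29536 = (-91/2 - 1*(-43) + 101) - 29536 = (-91/2 + 43 + 101) - 29536 = 197/2 - 29536 = -58875/2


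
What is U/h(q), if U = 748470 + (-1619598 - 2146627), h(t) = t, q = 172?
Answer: -3017755/172 ≈ -17545.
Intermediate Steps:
U = -3017755 (U = 748470 - 3766225 = -3017755)
U/h(q) = -3017755/172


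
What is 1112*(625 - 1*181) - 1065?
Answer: 492663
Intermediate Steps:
1112*(625 - 1*181) - 1065 = 1112*(625 - 181) - 1065 = 1112*444 - 1065 = 493728 - 1065 = 492663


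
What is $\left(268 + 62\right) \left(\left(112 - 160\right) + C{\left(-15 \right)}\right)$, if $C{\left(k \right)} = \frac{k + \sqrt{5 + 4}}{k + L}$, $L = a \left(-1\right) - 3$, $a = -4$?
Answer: $- \frac{108900}{7} \approx -15557.0$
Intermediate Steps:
$L = 1$ ($L = \left(-4\right) \left(-1\right) - 3 = 4 - 3 = 1$)
$C{\left(k \right)} = \frac{3 + k}{1 + k}$ ($C{\left(k \right)} = \frac{k + \sqrt{5 + 4}}{k + 1} = \frac{k + \sqrt{9}}{1 + k} = \frac{k + 3}{1 + k} = \frac{3 + k}{1 + k}$)
$\left(268 + 62\right) \left(\left(112 - 160\right) + C{\left(-15 \right)}\right) = \left(268 + 62\right) \left(\left(112 - 160\right) + \frac{3 - 15}{1 - 15}\right) = 330 \left(-48 + \frac{1}{-14} \left(-12\right)\right) = 330 \left(-48 - - \frac{6}{7}\right) = 330 \left(-48 + \frac{6}{7}\right) = 330 \left(- \frac{330}{7}\right) = - \frac{108900}{7}$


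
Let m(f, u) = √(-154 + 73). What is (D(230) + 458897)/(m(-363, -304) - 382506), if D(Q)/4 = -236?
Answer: -19463307802/16256760013 - 457953*I/16256760013 ≈ -1.1972 - 2.817e-5*I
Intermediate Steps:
D(Q) = -944 (D(Q) = 4*(-236) = -944)
m(f, u) = 9*I (m(f, u) = √(-81) = 9*I)
(D(230) + 458897)/(m(-363, -304) - 382506) = (-944 + 458897)/(9*I - 382506) = 457953/(-382506 + 9*I) = 457953*((-382506 - 9*I)/146310840117) = 152651*(-382506 - 9*I)/48770280039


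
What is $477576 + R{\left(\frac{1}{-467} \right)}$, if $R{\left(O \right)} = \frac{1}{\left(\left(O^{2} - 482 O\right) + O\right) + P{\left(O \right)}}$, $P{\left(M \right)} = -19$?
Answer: $\frac{1871650213199}{3919063} \approx 4.7758 \cdot 10^{5}$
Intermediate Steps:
$R{\left(O \right)} = \frac{1}{-19 + O^{2} - 481 O}$ ($R{\left(O \right)} = \frac{1}{\left(\left(O^{2} - 482 O\right) + O\right) - 19} = \frac{1}{\left(O^{2} - 481 O\right) - 19} = \frac{1}{-19 + O^{2} - 481 O}$)
$477576 + R{\left(\frac{1}{-467} \right)} = 477576 + \frac{1}{-19 + \left(\frac{1}{-467}\right)^{2} - \frac{481}{-467}} = 477576 + \frac{1}{-19 + \left(- \frac{1}{467}\right)^{2} - - \frac{481}{467}} = 477576 + \frac{1}{-19 + \frac{1}{218089} + \frac{481}{467}} = 477576 + \frac{1}{- \frac{3919063}{218089}} = 477576 - \frac{218089}{3919063} = \frac{1871650213199}{3919063}$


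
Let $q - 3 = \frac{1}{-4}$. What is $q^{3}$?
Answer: $\frac{1331}{64} \approx 20.797$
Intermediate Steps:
$q = \frac{11}{4}$ ($q = 3 + \frac{1}{-4} = 3 - \frac{1}{4} = \frac{11}{4} \approx 2.75$)
$q^{3} = \left(\frac{11}{4}\right)^{3} = \frac{1331}{64}$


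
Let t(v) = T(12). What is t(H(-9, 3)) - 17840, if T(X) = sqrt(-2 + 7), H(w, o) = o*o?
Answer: -17840 + sqrt(5) ≈ -17838.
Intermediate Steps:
H(w, o) = o**2
T(X) = sqrt(5)
t(v) = sqrt(5)
t(H(-9, 3)) - 17840 = sqrt(5) - 17840 = -17840 + sqrt(5)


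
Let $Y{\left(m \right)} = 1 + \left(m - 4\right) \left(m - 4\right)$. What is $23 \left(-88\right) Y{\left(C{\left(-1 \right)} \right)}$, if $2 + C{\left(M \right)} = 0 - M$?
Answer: $-52624$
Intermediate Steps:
$C{\left(M \right)} = -2 - M$ ($C{\left(M \right)} = -2 + \left(0 - M\right) = -2 - M$)
$Y{\left(m \right)} = 1 + \left(-4 + m\right)^{2}$ ($Y{\left(m \right)} = 1 + \left(-4 + m\right) \left(-4 + m\right) = 1 + \left(-4 + m\right)^{2}$)
$23 \left(-88\right) Y{\left(C{\left(-1 \right)} \right)} = 23 \left(-88\right) \left(1 + \left(-4 - 1\right)^{2}\right) = - 2024 \left(1 + \left(-4 + \left(-2 + 1\right)\right)^{2}\right) = - 2024 \left(1 + \left(-4 - 1\right)^{2}\right) = - 2024 \left(1 + \left(-5\right)^{2}\right) = - 2024 \left(1 + 25\right) = \left(-2024\right) 26 = -52624$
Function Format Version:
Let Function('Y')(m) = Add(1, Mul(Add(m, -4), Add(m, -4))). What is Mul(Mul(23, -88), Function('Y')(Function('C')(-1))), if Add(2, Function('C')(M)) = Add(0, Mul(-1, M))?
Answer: -52624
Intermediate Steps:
Function('C')(M) = Add(-2, Mul(-1, M)) (Function('C')(M) = Add(-2, Add(0, Mul(-1, M))) = Add(-2, Mul(-1, M)))
Function('Y')(m) = Add(1, Pow(Add(-4, m), 2)) (Function('Y')(m) = Add(1, Mul(Add(-4, m), Add(-4, m))) = Add(1, Pow(Add(-4, m), 2)))
Mul(Mul(23, -88), Function('Y')(Function('C')(-1))) = Mul(Mul(23, -88), Add(1, Pow(Add(-4, Add(-2, Mul(-1, -1))), 2))) = Mul(-2024, Add(1, Pow(Add(-4, Add(-2, 1)), 2))) = Mul(-2024, Add(1, Pow(Add(-4, -1), 2))) = Mul(-2024, Add(1, Pow(-5, 2))) = Mul(-2024, Add(1, 25)) = Mul(-2024, 26) = -52624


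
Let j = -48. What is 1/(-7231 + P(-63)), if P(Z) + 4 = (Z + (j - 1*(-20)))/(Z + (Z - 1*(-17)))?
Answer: -109/788524 ≈ -0.00013823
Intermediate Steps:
P(Z) = -4 + (-28 + Z)/(17 + 2*Z) (P(Z) = -4 + (Z + (-48 - 1*(-20)))/(Z + (Z - 1*(-17))) = -4 + (Z + (-48 + 20))/(Z + (Z + 17)) = -4 + (Z - 28)/(Z + (17 + Z)) = -4 + (-28 + Z)/(17 + 2*Z))
1/(-7231 + P(-63)) = 1/(-7231 + (-96 - 7*(-63))/(17 + 2*(-63))) = 1/(-7231 + (-96 + 441)/(17 - 126)) = 1/(-7231 + 345/(-109)) = 1/(-7231 - 1/109*345) = 1/(-7231 - 345/109) = 1/(-788524/109) = -109/788524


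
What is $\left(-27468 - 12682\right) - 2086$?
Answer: $-42236$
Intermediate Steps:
$\left(-27468 - 12682\right) - 2086 = -40150 - 2086 = -42236$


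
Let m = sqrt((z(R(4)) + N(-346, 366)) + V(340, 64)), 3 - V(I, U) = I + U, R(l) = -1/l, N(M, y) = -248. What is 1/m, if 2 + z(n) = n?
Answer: -2*I*sqrt(2605)/2605 ≈ -0.039186*I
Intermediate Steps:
z(n) = -2 + n
V(I, U) = 3 - I - U (V(I, U) = 3 - (I + U) = 3 + (-I - U) = 3 - I - U)
m = I*sqrt(2605)/2 (m = sqrt(((-2 - 1/4) - 248) + (3 - 1*340 - 1*64)) = sqrt(((-2 - 1*1/4) - 248) + (3 - 340 - 64)) = sqrt(((-2 - 1/4) - 248) - 401) = sqrt((-9/4 - 248) - 401) = sqrt(-1001/4 - 401) = sqrt(-2605/4) = I*sqrt(2605)/2 ≈ 25.52*I)
1/m = 1/(I*sqrt(2605)/2) = -2*I*sqrt(2605)/2605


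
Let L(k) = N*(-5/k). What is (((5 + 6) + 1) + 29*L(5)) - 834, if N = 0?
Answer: -822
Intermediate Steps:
L(k) = 0 (L(k) = 0*(-5/k) = 0)
(((5 + 6) + 1) + 29*L(5)) - 834 = (((5 + 6) + 1) + 29*0) - 834 = ((11 + 1) + 0) - 834 = (12 + 0) - 834 = 12 - 834 = -822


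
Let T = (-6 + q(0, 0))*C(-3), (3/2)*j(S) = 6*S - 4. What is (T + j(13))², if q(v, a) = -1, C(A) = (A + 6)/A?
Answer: 28561/9 ≈ 3173.4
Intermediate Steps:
C(A) = (6 + A)/A
j(S) = -8/3 + 4*S (j(S) = 2*(6*S - 4)/3 = 2*(-4 + 6*S)/3 = -8/3 + 4*S)
T = 7 (T = (-6 - 1)*((6 - 3)/(-3)) = -(-7)*3/3 = -7*(-1) = 7)
(T + j(13))² = (7 + (-8/3 + 4*13))² = (7 + (-8/3 + 52))² = (7 + 148/3)² = (169/3)² = 28561/9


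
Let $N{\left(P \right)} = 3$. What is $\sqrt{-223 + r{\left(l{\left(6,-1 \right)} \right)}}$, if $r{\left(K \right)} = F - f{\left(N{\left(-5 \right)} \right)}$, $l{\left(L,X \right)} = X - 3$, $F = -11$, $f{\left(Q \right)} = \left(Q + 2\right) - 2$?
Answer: $i \sqrt{237} \approx 15.395 i$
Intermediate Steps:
$f{\left(Q \right)} = Q$ ($f{\left(Q \right)} = \left(2 + Q\right) - 2 = Q$)
$l{\left(L,X \right)} = -3 + X$ ($l{\left(L,X \right)} = X - 3 = -3 + X$)
$r{\left(K \right)} = -14$ ($r{\left(K \right)} = -11 - 3 = -14$)
$\sqrt{-223 + r{\left(l{\left(6,-1 \right)} \right)}} = \sqrt{-223 - 14} = \sqrt{-237} = i \sqrt{237}$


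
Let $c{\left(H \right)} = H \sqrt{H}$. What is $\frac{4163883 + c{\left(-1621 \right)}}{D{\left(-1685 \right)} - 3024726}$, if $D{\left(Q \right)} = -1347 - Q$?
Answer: $- \frac{4163883}{3024388} + \frac{1621 i \sqrt{1621}}{3024388} \approx -1.3768 + 0.021579 i$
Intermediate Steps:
$c{\left(H \right)} = H^{\frac{3}{2}}$
$\frac{4163883 + c{\left(-1621 \right)}}{D{\left(-1685 \right)} - 3024726} = \frac{4163883 + \left(-1621\right)^{\frac{3}{2}}}{\left(-1347 - -1685\right) - 3024726} = \frac{4163883 - 1621 i \sqrt{1621}}{\left(-1347 + 1685\right) - 3024726} = \frac{4163883 - 1621 i \sqrt{1621}}{338 - 3024726} = \frac{4163883 - 1621 i \sqrt{1621}}{-3024388} = \left(4163883 - 1621 i \sqrt{1621}\right) \left(- \frac{1}{3024388}\right) = - \frac{4163883}{3024388} + \frac{1621 i \sqrt{1621}}{3024388}$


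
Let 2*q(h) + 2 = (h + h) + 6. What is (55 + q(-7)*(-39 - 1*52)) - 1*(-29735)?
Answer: 30245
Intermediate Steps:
q(h) = 2 + h (q(h) = -1 + ((h + h) + 6)/2 = -1 + (2*h + 6)/2 = -1 + (6 + 2*h)/2 = -1 + (3 + h) = 2 + h)
(55 + q(-7)*(-39 - 1*52)) - 1*(-29735) = (55 + (2 - 7)*(-39 - 1*52)) - 1*(-29735) = (55 - 5*(-39 - 52)) + 29735 = (55 - 5*(-91)) + 29735 = (55 + 455) + 29735 = 510 + 29735 = 30245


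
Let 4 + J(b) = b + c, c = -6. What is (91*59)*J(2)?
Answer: -42952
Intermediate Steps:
J(b) = -10 + b (J(b) = -4 + (b - 6) = -4 + (-6 + b) = -10 + b)
(91*59)*J(2) = (91*59)*(-10 + 2) = 5369*(-8) = -42952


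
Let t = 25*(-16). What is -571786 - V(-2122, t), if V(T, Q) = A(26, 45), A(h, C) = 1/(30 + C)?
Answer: -42883951/75 ≈ -5.7179e+5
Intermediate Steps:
t = -400
V(T, Q) = 1/75 (V(T, Q) = 1/(30 + 45) = 1/75)
-571786 - V(-2122, t) = -571786 - 1*1/75 = -571786 - 1/75 = -42883951/75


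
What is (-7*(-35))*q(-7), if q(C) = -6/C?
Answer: 210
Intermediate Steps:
(-7*(-35))*q(-7) = (-7*(-35))*(-6/(-7)) = 245*(-6*(-⅐)) = 245*(6/7) = 210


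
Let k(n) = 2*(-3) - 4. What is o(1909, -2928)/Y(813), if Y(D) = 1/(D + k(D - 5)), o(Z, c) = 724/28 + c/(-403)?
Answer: 75031517/2821 ≈ 26598.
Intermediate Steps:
k(n) = -10 (k(n) = -6 - 4 = -10)
o(Z, c) = 181/7 - c/403 (o(Z, c) = 724*(1/28) + c*(-1/403) = 181/7 - c/403)
Y(D) = 1/(-10 + D) (Y(D) = 1/(D - 10) = 1/(-10 + D))
o(1909, -2928)/Y(813) = (181/7 - 1/403*(-2928))/(1/(-10 + 813)) = (181/7 + 2928/403)/(1/803) = 93439/(2821*(1/803)) = (93439/2821)*803 = 75031517/2821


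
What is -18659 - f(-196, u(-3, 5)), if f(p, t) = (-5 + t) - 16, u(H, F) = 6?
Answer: -18644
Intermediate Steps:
f(p, t) = -21 + t
-18659 - f(-196, u(-3, 5)) = -18659 - (-21 + 6) = -18659 - 1*(-15) = -18659 + 15 = -18644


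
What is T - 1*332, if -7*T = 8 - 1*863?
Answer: -1469/7 ≈ -209.86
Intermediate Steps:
T = 855/7 (T = -(8 - 1*863)/7 = -(8 - 863)/7 = -⅐*(-855) = 855/7 ≈ 122.14)
T - 1*332 = 855/7 - 1*332 = 855/7 - 332 = -1469/7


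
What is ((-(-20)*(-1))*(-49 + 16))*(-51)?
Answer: -33660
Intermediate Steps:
((-(-20)*(-1))*(-49 + 16))*(-51) = (-5*4*(-33))*(-51) = -20*(-33)*(-51) = 660*(-51) = -33660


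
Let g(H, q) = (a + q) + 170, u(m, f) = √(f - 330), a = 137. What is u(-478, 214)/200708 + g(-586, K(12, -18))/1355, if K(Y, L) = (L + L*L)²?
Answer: 93943/1355 + I*√29/100354 ≈ 69.331 + 5.3662e-5*I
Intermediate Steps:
u(m, f) = √(-330 + f)
K(Y, L) = (L + L²)²
g(H, q) = 307 + q (g(H, q) = (137 + q) + 170 = 307 + q)
u(-478, 214)/200708 + g(-586, K(12, -18))/1355 = √(-330 + 214)/200708 + (307 + (-18)²*(1 - 18)²)/1355 = √(-116)*(1/200708) + (307 + 324*(-17)²)*(1/1355) = (2*I*√29)*(1/200708) + (307 + 324*289)*(1/1355) = I*√29/100354 + (307 + 93636)*(1/1355) = I*√29/100354 + 93943*(1/1355) = I*√29/100354 + 93943/1355 = 93943/1355 + I*√29/100354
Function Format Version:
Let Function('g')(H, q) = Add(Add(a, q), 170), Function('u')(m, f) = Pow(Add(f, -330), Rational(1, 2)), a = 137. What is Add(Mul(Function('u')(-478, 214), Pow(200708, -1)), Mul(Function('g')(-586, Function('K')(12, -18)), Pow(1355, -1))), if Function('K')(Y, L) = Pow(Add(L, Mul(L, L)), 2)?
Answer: Add(Rational(93943, 1355), Mul(Rational(1, 100354), I, Pow(29, Rational(1, 2)))) ≈ Add(69.331, Mul(5.3662e-5, I))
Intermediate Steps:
Function('u')(m, f) = Pow(Add(-330, f), Rational(1, 2))
Function('K')(Y, L) = Pow(Add(L, Pow(L, 2)), 2)
Function('g')(H, q) = Add(307, q) (Function('g')(H, q) = Add(Add(137, q), 170) = Add(307, q))
Add(Mul(Function('u')(-478, 214), Pow(200708, -1)), Mul(Function('g')(-586, Function('K')(12, -18)), Pow(1355, -1))) = Add(Mul(Pow(Add(-330, 214), Rational(1, 2)), Pow(200708, -1)), Mul(Add(307, Mul(Pow(-18, 2), Pow(Add(1, -18), 2))), Pow(1355, -1))) = Add(Mul(Pow(-116, Rational(1, 2)), Rational(1, 200708)), Mul(Add(307, Mul(324, Pow(-17, 2))), Rational(1, 1355))) = Add(Mul(Mul(2, I, Pow(29, Rational(1, 2))), Rational(1, 200708)), Mul(Add(307, Mul(324, 289)), Rational(1, 1355))) = Add(Mul(Rational(1, 100354), I, Pow(29, Rational(1, 2))), Mul(Add(307, 93636), Rational(1, 1355))) = Add(Mul(Rational(1, 100354), I, Pow(29, Rational(1, 2))), Mul(93943, Rational(1, 1355))) = Add(Mul(Rational(1, 100354), I, Pow(29, Rational(1, 2))), Rational(93943, 1355)) = Add(Rational(93943, 1355), Mul(Rational(1, 100354), I, Pow(29, Rational(1, 2))))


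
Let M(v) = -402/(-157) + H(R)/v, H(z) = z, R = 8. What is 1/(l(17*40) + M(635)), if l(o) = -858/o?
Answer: 6779260/8889937 ≈ 0.76258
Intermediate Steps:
M(v) = 402/157 + 8/v (M(v) = -402/(-157) + 8/v = -402*(-1/157) + 8/v = 402/157 + 8/v)
1/(l(17*40) + M(635)) = 1/(-858/(17*40) + (402/157 + 8/635)) = 1/(-858/680 + (402/157 + 8*(1/635))) = 1/(-858*1/680 + (402/157 + 8/635)) = 1/(-429/340 + 256526/99695) = 1/(8889937/6779260) = 6779260/8889937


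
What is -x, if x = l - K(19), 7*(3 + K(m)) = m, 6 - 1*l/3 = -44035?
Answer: -924863/7 ≈ -1.3212e+5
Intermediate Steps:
l = 132123 (l = 18 - 3*(-44035) = 18 + 132105 = 132123)
K(m) = -3 + m/7
x = 924863/7 (x = 132123 - (-3 + (⅐)*19) = 132123 - (-3 + 19/7) = 132123 - 1*(-2/7) = 132123 + 2/7 = 924863/7 ≈ 1.3212e+5)
-x = -1*924863/7 = -924863/7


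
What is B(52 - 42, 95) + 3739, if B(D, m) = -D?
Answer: 3729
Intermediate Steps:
B(52 - 42, 95) + 3739 = -(52 - 42) + 3739 = -1*10 + 3739 = -10 + 3739 = 3729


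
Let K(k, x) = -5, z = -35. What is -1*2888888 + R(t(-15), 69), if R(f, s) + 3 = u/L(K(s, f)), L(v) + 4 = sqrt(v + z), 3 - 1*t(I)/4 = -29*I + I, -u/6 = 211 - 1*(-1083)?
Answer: -20218355/7 + 1941*I*sqrt(10)/7 ≈ -2.8883e+6 + 876.85*I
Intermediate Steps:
u = -7764 (u = -6*(211 - 1*(-1083)) = -6*(211 + 1083) = -6*1294 = -7764)
t(I) = 12 + 112*I (t(I) = 12 - 4*(-29*I + I) = 12 - (-112)*I = 12 + 112*I)
L(v) = -4 + sqrt(-35 + v) (L(v) = -4 + sqrt(v - 35) = -4 + sqrt(-35 + v))
R(f, s) = -3 - 7764/(-4 + 2*I*sqrt(10)) (R(f, s) = -3 - 7764/(-4 + sqrt(-35 - 5)) = -3 - 7764/(-4 + sqrt(-40)) = -3 - 7764/(-4 + 2*I*sqrt(10)))
-1*2888888 + R(t(-15), 69) = -1*2888888 + (3861/7 + 1941*I*sqrt(10)/7) = -2888888 + (3861/7 + 1941*I*sqrt(10)/7) = -20218355/7 + 1941*I*sqrt(10)/7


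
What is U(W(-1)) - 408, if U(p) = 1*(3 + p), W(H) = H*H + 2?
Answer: -402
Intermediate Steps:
W(H) = 2 + H² (W(H) = H² + 2 = 2 + H²)
U(p) = 3 + p
U(W(-1)) - 408 = (3 + (2 + (-1)²)) - 408 = (3 + (2 + 1)) - 408 = (3 + 3) - 408 = 6 - 408 = -402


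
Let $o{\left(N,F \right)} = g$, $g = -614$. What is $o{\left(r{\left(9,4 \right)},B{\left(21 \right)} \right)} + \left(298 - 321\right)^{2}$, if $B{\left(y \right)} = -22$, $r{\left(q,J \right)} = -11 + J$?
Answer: $-85$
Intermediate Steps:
$o{\left(N,F \right)} = -614$
$o{\left(r{\left(9,4 \right)},B{\left(21 \right)} \right)} + \left(298 - 321\right)^{2} = -614 + \left(298 - 321\right)^{2} = -614 + \left(-23\right)^{2} = -614 + 529 = -85$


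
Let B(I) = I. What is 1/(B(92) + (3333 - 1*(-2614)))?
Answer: 1/6039 ≈ 0.00016559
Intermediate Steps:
1/(B(92) + (3333 - 1*(-2614))) = 1/(92 + (3333 - 1*(-2614))) = 1/(92 + (3333 + 2614)) = 1/(92 + 5947) = 1/6039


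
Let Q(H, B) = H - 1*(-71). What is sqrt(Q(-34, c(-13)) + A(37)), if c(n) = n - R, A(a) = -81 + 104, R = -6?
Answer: 2*sqrt(15) ≈ 7.7460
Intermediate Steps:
A(a) = 23
c(n) = 6 + n (c(n) = n - 1*(-6) = n + 6 = 6 + n)
Q(H, B) = 71 + H (Q(H, B) = H + 71 = 71 + H)
sqrt(Q(-34, c(-13)) + A(37)) = sqrt((71 - 34) + 23) = sqrt(37 + 23) = sqrt(60) = 2*sqrt(15)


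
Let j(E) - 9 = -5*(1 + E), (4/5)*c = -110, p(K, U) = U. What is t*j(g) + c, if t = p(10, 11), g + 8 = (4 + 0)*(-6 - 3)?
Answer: 4653/2 ≈ 2326.5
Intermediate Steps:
g = -44 (g = -8 + (4 + 0)*(-6 - 3) = -8 + 4*(-9) = -8 - 36 = -44)
t = 11
c = -275/2 (c = (5/4)*(-110) = -275/2 ≈ -137.50)
j(E) = 4 - 5*E (j(E) = 9 - 5*(1 + E) = 9 + (-5 - 5*E) = 4 - 5*E)
t*j(g) + c = 11*(4 - 5*(-44)) - 275/2 = 11*(4 + 220) - 275/2 = 11*224 - 275/2 = 2464 - 275/2 = 4653/2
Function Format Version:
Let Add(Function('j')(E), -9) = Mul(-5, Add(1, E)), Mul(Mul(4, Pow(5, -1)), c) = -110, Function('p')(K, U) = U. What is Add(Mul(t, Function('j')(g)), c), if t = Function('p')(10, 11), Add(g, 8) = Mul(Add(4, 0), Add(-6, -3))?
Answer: Rational(4653, 2) ≈ 2326.5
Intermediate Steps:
g = -44 (g = Add(-8, Mul(Add(4, 0), Add(-6, -3))) = Add(-8, Mul(4, -9)) = Add(-8, -36) = -44)
t = 11
c = Rational(-275, 2) (c = Mul(Rational(5, 4), -110) = Rational(-275, 2) ≈ -137.50)
Function('j')(E) = Add(4, Mul(-5, E)) (Function('j')(E) = Add(9, Mul(-5, Add(1, E))) = Add(9, Add(-5, Mul(-5, E))) = Add(4, Mul(-5, E)))
Add(Mul(t, Function('j')(g)), c) = Add(Mul(11, Add(4, Mul(-5, -44))), Rational(-275, 2)) = Add(Mul(11, Add(4, 220)), Rational(-275, 2)) = Add(Mul(11, 224), Rational(-275, 2)) = Add(2464, Rational(-275, 2)) = Rational(4653, 2)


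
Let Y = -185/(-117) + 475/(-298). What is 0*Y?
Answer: 0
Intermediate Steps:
Y = -445/34866 (Y = -185*(-1/117) + 475*(-1/298) = 185/117 - 475/298 = -445/34866 ≈ -0.012763)
0*Y = 0*(-445/34866) = 0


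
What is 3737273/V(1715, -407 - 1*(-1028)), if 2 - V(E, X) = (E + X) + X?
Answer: -3737273/2955 ≈ -1264.7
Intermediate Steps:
V(E, X) = 2 - E - 2*X (V(E, X) = 2 - ((E + X) + X) = 2 - (E + 2*X) = 2 + (-E - 2*X) = 2 - E - 2*X)
3737273/V(1715, -407 - 1*(-1028)) = 3737273/(2 - 1*1715 - 2*(-407 - 1*(-1028))) = 3737273/(2 - 1715 - 2*(-407 + 1028)) = 3737273/(2 - 1715 - 2*621) = 3737273/(2 - 1715 - 1242) = 3737273/(-2955) = 3737273*(-1/2955) = -3737273/2955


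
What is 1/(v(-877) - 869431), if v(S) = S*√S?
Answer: I/(-869431*I + 877*√877) ≈ -1.1492e-6 + 3.4327e-8*I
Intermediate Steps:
v(S) = S^(3/2)
1/(v(-877) - 869431) = 1/((-877)^(3/2) - 869431) = 1/(-877*I*√877 - 869431) = 1/(-869431 - 877*I*√877)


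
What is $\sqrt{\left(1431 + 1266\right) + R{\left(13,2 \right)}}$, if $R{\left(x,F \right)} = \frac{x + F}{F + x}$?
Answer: $\sqrt{2698} \approx 51.942$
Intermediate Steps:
$R{\left(x,F \right)} = 1$ ($R{\left(x,F \right)} = \frac{F + x}{F + x} = 1$)
$\sqrt{\left(1431 + 1266\right) + R{\left(13,2 \right)}} = \sqrt{\left(1431 + 1266\right) + 1} = \sqrt{2697 + 1} = \sqrt{2698}$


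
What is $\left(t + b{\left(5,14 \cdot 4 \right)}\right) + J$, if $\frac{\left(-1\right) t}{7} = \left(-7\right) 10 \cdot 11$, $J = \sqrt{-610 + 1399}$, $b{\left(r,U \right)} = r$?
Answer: $5395 + \sqrt{789} \approx 5423.1$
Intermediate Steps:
$J = \sqrt{789} \approx 28.089$
$t = 5390$ ($t = - 7 \left(-7\right) 10 \cdot 11 = - 7 \left(\left(-70\right) 11\right) = \left(-7\right) \left(-770\right) = 5390$)
$\left(t + b{\left(5,14 \cdot 4 \right)}\right) + J = \left(5390 + 5\right) + \sqrt{789} = 5395 + \sqrt{789}$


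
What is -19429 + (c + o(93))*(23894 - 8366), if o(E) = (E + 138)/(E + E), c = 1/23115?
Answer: -34288599/238855 ≈ -143.55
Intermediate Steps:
c = 1/23115 ≈ 4.3262e-5
o(E) = (138 + E)/(2*E) (o(E) = (138 + E)/((2*E)) = (138 + E)*(1/(2*E)) = (138 + E)/(2*E))
-19429 + (c + o(93))*(23894 - 8366) = -19429 + (1/23115 + (1/2)*(138 + 93)/93)*(23894 - 8366) = -19429 + (1/23115 + (1/2)*(1/93)*231)*15528 = -19429 + (1/23115 + 77/62)*15528 = -19429 + (1779917/1433130)*15528 = -19429 + 4606425196/238855 = -34288599/238855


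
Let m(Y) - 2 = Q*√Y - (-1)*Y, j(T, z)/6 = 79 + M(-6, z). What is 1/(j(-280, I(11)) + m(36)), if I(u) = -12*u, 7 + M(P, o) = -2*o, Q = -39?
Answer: 1/1820 ≈ 0.00054945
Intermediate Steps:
M(P, o) = -7 - 2*o
j(T, z) = 432 - 12*z (j(T, z) = 6*(79 + (-7 - 2*z)) = 6*(72 - 2*z) = 432 - 12*z)
m(Y) = 2 + Y - 39*√Y (m(Y) = 2 + (-39*√Y - (-1)*Y) = 2 + (-39*√Y + Y) = 2 + (Y - 39*√Y) = 2 + Y - 39*√Y)
1/(j(-280, I(11)) + m(36)) = 1/((432 - (-144)*11) + (2 + 36 - 39*√36)) = 1/((432 - 12*(-132)) + (2 + 36 - 39*6)) = 1/((432 + 1584) + (2 + 36 - 234)) = 1/(2016 - 196) = 1/1820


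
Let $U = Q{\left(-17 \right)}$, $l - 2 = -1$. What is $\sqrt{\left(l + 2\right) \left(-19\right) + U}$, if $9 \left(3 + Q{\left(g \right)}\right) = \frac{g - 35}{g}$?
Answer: $\frac{2 i \sqrt{38794}}{51} \approx 7.724 i$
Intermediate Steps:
$l = 1$ ($l = 2 - 1 = 1$)
$Q{\left(g \right)} = -3 + \frac{-35 + g}{9 g}$ ($Q{\left(g \right)} = -3 + \frac{\left(g - 35\right) \frac{1}{g}}{9} = -3 + \frac{\left(-35 + g\right) \frac{1}{g}}{9} = -3 + \frac{\frac{1}{g} \left(-35 + g\right)}{9} = -3 + \frac{-35 + g}{9 g}$)
$U = - \frac{407}{153}$ ($U = \frac{-35 - -442}{9 \left(-17\right)} = \frac{1}{9} \left(- \frac{1}{17}\right) \left(-35 + 442\right) = \frac{1}{9} \left(- \frac{1}{17}\right) 407 = - \frac{407}{153} \approx -2.6601$)
$\sqrt{\left(l + 2\right) \left(-19\right) + U} = \sqrt{\left(1 + 2\right) \left(-19\right) - \frac{407}{153}} = \sqrt{3 \left(-19\right) - \frac{407}{153}} = \sqrt{-57 - \frac{407}{153}} = \sqrt{- \frac{9128}{153}} = \frac{2 i \sqrt{38794}}{51}$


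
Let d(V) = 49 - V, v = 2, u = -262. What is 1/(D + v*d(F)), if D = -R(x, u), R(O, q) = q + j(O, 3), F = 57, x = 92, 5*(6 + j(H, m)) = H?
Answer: 5/1168 ≈ 0.0042808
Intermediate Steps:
j(H, m) = -6 + H/5
R(O, q) = -6 + q + O/5 (R(O, q) = q + (-6 + O/5) = -6 + q + O/5)
D = 1248/5 (D = -(-6 - 262 + (1/5)*92) = -(-6 - 262 + 92/5) = -1*(-1248/5) = 1248/5 ≈ 249.60)
1/(D + v*d(F)) = 1/(1248/5 + 2*(49 - 1*57)) = 1/(1248/5 + 2*(49 - 57)) = 1/(1248/5 + 2*(-8)) = 1/(1248/5 - 16) = 1/(1168/5) = 5/1168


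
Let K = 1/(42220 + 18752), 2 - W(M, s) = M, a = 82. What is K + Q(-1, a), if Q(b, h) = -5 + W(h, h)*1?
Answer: -5182619/60972 ≈ -85.000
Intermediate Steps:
W(M, s) = 2 - M
K = 1/60972 ≈ 1.6401e-5
Q(b, h) = -3 - h (Q(b, h) = -5 + (2 - h)*1 = -5 + (2 - h) = -3 - h)
K + Q(-1, a) = 1/60972 + (-3 - 1*82) = 1/60972 + (-3 - 82) = 1/60972 - 85 = -5182619/60972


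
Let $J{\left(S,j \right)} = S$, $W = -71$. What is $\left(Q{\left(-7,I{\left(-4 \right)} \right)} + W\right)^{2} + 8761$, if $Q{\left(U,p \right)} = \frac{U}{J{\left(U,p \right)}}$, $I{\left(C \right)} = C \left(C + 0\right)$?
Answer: $13661$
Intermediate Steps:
$I{\left(C \right)} = C^{2}$ ($I{\left(C \right)} = C C = C^{2}$)
$Q{\left(U,p \right)} = 1$ ($Q{\left(U,p \right)} = \frac{U}{U} = 1$)
$\left(Q{\left(-7,I{\left(-4 \right)} \right)} + W\right)^{2} + 8761 = \left(1 - 71\right)^{2} + 8761 = \left(-70\right)^{2} + 8761 = 4900 + 8761 = 13661$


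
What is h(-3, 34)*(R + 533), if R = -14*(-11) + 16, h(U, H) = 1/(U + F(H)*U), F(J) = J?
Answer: -703/105 ≈ -6.6952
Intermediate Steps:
h(U, H) = 1/(U + H*U)
R = 170 (R = 154 + 16 = 170)
h(-3, 34)*(R + 533) = (1/((-3)*(1 + 34)))*(170 + 533) = -⅓/35*703 = -⅓*1/35*703 = -1/105*703 = -703/105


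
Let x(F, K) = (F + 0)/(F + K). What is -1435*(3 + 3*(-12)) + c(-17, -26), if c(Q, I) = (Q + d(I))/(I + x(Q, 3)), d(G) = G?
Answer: 16432787/347 ≈ 47357.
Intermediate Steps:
x(F, K) = F/(F + K)
c(Q, I) = (I + Q)/(I + Q/(3 + Q)) (c(Q, I) = (Q + I)/(I + Q/(Q + 3)) = (I + Q)/(I + Q/(3 + Q)))
-1435*(3 + 3*(-12)) + c(-17, -26) = -1435*(3 + 3*(-12)) + (3 - 17)*(-26 - 17)/(-17 - 26*(3 - 17)) = -1435*(3 - 36) - 14*(-43)/(-17 - 26*(-14)) = -1435*(-33) - 14*(-43)/(-17 + 364) = 47355 - 14*(-43)/347 = 47355 + (1/347)*(-14)*(-43) = 47355 + 602/347 = 16432787/347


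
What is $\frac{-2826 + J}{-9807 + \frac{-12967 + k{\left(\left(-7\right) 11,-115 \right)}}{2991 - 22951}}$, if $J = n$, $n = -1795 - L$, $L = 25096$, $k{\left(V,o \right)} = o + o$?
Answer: $\frac{593151320}{195734523} \approx 3.0304$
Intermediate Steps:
$k{\left(V,o \right)} = 2 o$
$n = -26891$ ($n = -1795 - 25096 = -26891$)
$J = -26891$
$\frac{-2826 + J}{-9807 + \frac{-12967 + k{\left(\left(-7\right) 11,-115 \right)}}{2991 - 22951}} = \frac{-2826 - 26891}{-9807 + \frac{-12967 + 2 \left(-115\right)}{2991 - 22951}} = - \frac{29717}{-9807 + \frac{-12967 - 230}{-19960}} = - \frac{29717}{-9807 - - \frac{13197}{19960}} = - \frac{29717}{-9807 + \frac{13197}{19960}} = - \frac{29717}{- \frac{195734523}{19960}} = \left(-29717\right) \left(- \frac{19960}{195734523}\right) = \frac{593151320}{195734523}$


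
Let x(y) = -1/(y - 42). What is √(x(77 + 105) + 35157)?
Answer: √172269265/70 ≈ 187.50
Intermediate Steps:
x(y) = -1/(-42 + y)
√(x(77 + 105) + 35157) = √(-1/(-42 + (77 + 105)) + 35157) = √(-1/(-42 + 182) + 35157) = √(-1/140 + 35157) = √(4921979/140) = √172269265/70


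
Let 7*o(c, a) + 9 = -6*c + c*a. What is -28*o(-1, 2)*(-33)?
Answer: -660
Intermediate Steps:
o(c, a) = -9/7 - 6*c/7 + a*c/7 (o(c, a) = -9/7 + (-6*c + c*a)/7 = -9/7 + (-6*c + a*c)/7 = -9/7 + (-6*c/7 + a*c/7) = -9/7 - 6*c/7 + a*c/7)
-28*o(-1, 2)*(-33) = -28*(-9/7 - 6/7*(-1) + (⅐)*2*(-1))*(-33) = -28*(-9/7 + 6/7 - 2/7)*(-33) = -28*(-5/7)*(-33) = 20*(-33) = -660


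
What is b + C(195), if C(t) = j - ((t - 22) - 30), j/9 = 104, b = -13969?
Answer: -13176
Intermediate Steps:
j = 936 (j = 9*104 = 936)
C(t) = 988 - t (C(t) = 936 - ((t - 22) - 30) = 936 - ((-22 + t) - 30) = 936 - (-52 + t) = 936 + (52 - t) = 988 - t)
b + C(195) = -13969 + (988 - 1*195) = -13969 + (988 - 195) = -13969 + 793 = -13176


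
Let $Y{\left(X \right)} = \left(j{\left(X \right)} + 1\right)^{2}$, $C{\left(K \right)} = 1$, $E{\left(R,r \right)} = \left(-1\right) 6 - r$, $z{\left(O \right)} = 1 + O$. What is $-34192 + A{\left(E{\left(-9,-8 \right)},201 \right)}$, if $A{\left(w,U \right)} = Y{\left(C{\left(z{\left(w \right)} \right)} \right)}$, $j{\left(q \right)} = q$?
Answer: $-34188$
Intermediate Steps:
$E{\left(R,r \right)} = -6 - r$
$Y{\left(X \right)} = \left(1 + X\right)^{2}$ ($Y{\left(X \right)} = \left(X + 1\right)^{2} = \left(1 + X\right)^{2}$)
$A{\left(w,U \right)} = 4$ ($A{\left(w,U \right)} = \left(1 + 1\right)^{2} = 2^{2} = 4$)
$-34192 + A{\left(E{\left(-9,-8 \right)},201 \right)} = -34192 + 4 = -34188$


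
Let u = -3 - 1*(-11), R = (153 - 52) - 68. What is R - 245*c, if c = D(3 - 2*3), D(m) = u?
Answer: -1927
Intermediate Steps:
R = 33 (R = 101 - 68 = 33)
u = 8 (u = -3 + 11 = 8)
D(m) = 8
c = 8
R - 245*c = 33 - 245*8 = 33 - 1960 = -1927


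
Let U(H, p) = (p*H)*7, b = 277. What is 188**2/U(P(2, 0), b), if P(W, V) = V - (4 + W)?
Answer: -17672/5817 ≈ -3.0380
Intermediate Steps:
P(W, V) = -4 + V - W (P(W, V) = V + (-4 - W) = -4 + V - W)
U(H, p) = 7*H*p (U(H, p) = (H*p)*7 = 7*H*p)
188**2/U(P(2, 0), b) = 188**2/((7*(-4 + 0 - 1*2)*277)) = 35344/((7*(-4 + 0 - 2)*277)) = 35344/((7*(-6)*277)) = 35344/(-11634) = 35344*(-1/11634) = -17672/5817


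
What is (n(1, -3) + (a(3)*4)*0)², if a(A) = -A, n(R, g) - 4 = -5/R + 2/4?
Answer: ¼ ≈ 0.25000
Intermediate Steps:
n(R, g) = 9/2 - 5/R (n(R, g) = 4 + (-5/R + 2/4) = 4 + (-5/R + 2*(¼)) = 4 + (-5/R + ½) = 4 + (½ - 5/R) = 9/2 - 5/R)
(n(1, -3) + (a(3)*4)*0)² = ((9/2 - 5/1) + (-1*3*4)*0)² = ((9/2 - 5*1) - 3*4*0)² = ((9/2 - 5) - 12*0)² = (-½ + 0)² = (-½)² = ¼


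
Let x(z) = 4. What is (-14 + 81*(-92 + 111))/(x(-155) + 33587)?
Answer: 1525/33591 ≈ 0.045399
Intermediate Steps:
(-14 + 81*(-92 + 111))/(x(-155) + 33587) = (-14 + 81*(-92 + 111))/(4 + 33587) = (-14 + 81*19)/33591 = (-14 + 1539)*(1/33591) = 1525*(1/33591) = 1525/33591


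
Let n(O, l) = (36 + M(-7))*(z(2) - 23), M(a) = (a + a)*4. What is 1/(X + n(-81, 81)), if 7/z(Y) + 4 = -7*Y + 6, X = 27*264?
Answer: 3/22799 ≈ 0.00013158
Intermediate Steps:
M(a) = 8*a (M(a) = (2*a)*4 = 8*a)
X = 7128
z(Y) = 7/(2 - 7*Y) (z(Y) = 7/(-4 + (-7*Y + 6)) = 7/(-4 + (6 - 7*Y)) = 7/(2 - 7*Y))
n(O, l) = 1415/3 (n(O, l) = (36 + 8*(-7))*(-7/(-2 + 7*2) - 23) = (36 - 56)*(-7/(-2 + 14) - 23) = -20*(-7/12 - 23) = -20*(-283/12) = 1415/3)
1/(X + n(-81, 81)) = 1/(7128 + 1415/3) = 1/(22799/3) = 3/22799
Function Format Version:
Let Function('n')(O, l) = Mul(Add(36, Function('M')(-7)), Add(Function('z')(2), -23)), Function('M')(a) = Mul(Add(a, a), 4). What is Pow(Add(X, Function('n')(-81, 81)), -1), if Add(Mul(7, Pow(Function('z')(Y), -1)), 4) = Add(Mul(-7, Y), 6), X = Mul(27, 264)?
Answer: Rational(3, 22799) ≈ 0.00013158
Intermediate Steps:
Function('M')(a) = Mul(8, a) (Function('M')(a) = Mul(Mul(2, a), 4) = Mul(8, a))
X = 7128
Function('z')(Y) = Mul(7, Pow(Add(2, Mul(-7, Y)), -1)) (Function('z')(Y) = Mul(7, Pow(Add(-4, Add(Mul(-7, Y), 6)), -1)) = Mul(7, Pow(Add(-4, Add(6, Mul(-7, Y))), -1)) = Mul(7, Pow(Add(2, Mul(-7, Y)), -1)))
Function('n')(O, l) = Rational(1415, 3) (Function('n')(O, l) = Mul(Add(36, Mul(8, -7)), Add(Mul(-7, Pow(Add(-2, Mul(7, 2)), -1)), -23)) = Mul(Add(36, -56), Add(Mul(-7, Pow(Add(-2, 14), -1)), -23)) = Mul(-20, Add(Mul(-7, Pow(12, -1)), -23)) = Mul(-20, Add(Mul(-7, Rational(1, 12)), -23)) = Mul(-20, Add(Rational(-7, 12), -23)) = Mul(-20, Rational(-283, 12)) = Rational(1415, 3))
Pow(Add(X, Function('n')(-81, 81)), -1) = Pow(Add(7128, Rational(1415, 3)), -1) = Pow(Rational(22799, 3), -1) = Rational(3, 22799)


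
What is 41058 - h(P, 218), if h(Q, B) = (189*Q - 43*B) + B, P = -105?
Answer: 70059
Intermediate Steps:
h(Q, B) = -42*B + 189*Q (h(Q, B) = (-43*B + 189*Q) + B = -42*B + 189*Q)
41058 - h(P, 218) = 41058 - (-42*218 + 189*(-105)) = 41058 - (-9156 - 19845) = 41058 - 1*(-29001) = 41058 + 29001 = 70059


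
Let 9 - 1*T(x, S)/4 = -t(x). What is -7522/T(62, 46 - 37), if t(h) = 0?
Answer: -3761/18 ≈ -208.94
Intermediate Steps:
T(x, S) = 36 (T(x, S) = 36 - (-4)*0 = 36 - 4*0 = 36 + 0 = 36)
-7522/T(62, 46 - 37) = -7522/36 = -7522*1/36 = -3761/18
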